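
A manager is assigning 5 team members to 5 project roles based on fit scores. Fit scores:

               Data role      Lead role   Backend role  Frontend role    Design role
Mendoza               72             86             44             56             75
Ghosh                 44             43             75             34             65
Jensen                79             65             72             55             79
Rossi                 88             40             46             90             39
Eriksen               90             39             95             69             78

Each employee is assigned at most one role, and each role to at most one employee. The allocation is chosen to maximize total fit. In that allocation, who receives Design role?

Optimal: Mendoza→Lead role (86 pts), Ghosh→Backend role (75 pts), Jensen→Design role (79 pts), Rossi→Frontend role (90 pts), Eriksen→Data role (90 pts) — total 86+75+79+90+90 = 420 pts.
Row-greedy (each employee in turn takes its best remaining role) gives 408 pts, worse by 12.
Swapping Ghosh↔Rossi (Ghosh→Frontend role 34 pts, Rossi→Backend role 46 pts) loses 85.
Checked against all permutations: 420 pts is optimal.
Jensen's own top role is Data role (79 pts), but forcing Jensen→Data role and reassigning the rest optimally gives only 415 pts — worse by 5.

Jensen receives Design role.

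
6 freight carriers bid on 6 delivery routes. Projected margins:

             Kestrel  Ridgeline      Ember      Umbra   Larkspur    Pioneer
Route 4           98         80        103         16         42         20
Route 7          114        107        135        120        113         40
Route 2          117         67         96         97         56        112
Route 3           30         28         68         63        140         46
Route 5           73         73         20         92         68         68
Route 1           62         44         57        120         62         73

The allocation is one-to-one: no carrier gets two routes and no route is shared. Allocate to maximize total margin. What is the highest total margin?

Max total: $678k

This is a one-to-one assignment (maximum-weight bipartite matching).
Optimal: Kestrel→Route 4 ($98k), Ridgeline→Route 5 ($73k), Ember→Route 7 ($135k), Umbra→Route 1 ($120k), Larkspur→Route 3 ($140k), Pioneer→Route 2 ($112k) — total 98+73+135+120+140+112 = $678k.
Row-greedy (each carrier in turn takes its best remaining route) gives $655k, worse by 23.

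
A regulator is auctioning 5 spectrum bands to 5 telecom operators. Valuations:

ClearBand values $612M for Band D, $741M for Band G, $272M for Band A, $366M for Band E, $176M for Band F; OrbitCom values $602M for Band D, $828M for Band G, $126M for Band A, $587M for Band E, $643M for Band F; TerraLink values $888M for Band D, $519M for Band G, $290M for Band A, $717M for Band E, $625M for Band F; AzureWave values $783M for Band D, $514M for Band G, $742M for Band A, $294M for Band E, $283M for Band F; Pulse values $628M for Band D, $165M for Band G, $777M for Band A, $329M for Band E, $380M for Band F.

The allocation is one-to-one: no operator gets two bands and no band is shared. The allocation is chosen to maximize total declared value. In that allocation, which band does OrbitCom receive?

OrbitCom receives Band F.

Optimal: ClearBand→Band G ($741M), OrbitCom→Band F ($643M), TerraLink→Band E ($717M), AzureWave→Band D ($783M), Pulse→Band A ($777M) — total 741+643+717+783+777 = $3661M.
Max-entry greedy (repeatedly take the single best remaining cell) gives $3142M, worse by 519.
Every other assignment is strictly worse.
OrbitCom's own top band is Band G ($828M), but forcing OrbitCom→Band G and reassigning the rest optimally gives only $3379M — worse by 282.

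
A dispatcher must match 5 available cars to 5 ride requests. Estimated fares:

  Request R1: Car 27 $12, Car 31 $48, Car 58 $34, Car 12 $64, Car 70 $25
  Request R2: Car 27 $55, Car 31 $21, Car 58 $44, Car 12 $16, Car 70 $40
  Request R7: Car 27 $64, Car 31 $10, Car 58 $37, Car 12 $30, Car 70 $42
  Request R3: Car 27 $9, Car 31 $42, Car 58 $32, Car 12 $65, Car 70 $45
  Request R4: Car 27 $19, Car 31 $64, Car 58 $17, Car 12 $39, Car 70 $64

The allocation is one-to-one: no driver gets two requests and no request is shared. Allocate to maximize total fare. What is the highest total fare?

Optimal: Car 27→Request R7 ($64), Car 31→Request R1 ($48), Car 58→Request R2 ($44), Car 12→Request R3 ($65), Car 70→Request R4 ($64) — total 64+48+44+65+64 = $285.
Column-greedy (each request in turn goes to its best remaining driver) gives $220, worse by 65.
Next-best assignment: Car 27→Request R7, Car 31→Request R4, Car 58→Request R2, Car 12→Request R1, Car 70→Request R3 = $281.
No other one-to-one assignment exceeds $285.

Maximum total: $285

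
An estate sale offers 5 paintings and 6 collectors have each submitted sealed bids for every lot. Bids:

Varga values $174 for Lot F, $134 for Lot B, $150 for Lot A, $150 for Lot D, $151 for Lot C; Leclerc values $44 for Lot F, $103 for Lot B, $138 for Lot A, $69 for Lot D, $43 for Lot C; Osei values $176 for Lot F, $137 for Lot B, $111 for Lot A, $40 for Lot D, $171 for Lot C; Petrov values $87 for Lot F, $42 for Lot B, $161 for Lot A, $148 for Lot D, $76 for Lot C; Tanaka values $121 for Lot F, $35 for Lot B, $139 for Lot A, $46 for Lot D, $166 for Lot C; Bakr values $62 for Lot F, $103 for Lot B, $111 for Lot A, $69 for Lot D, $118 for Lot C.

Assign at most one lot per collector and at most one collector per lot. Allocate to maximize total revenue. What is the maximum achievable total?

Optimal: Varga→Lot F ($174), Osei→Lot B ($137), Leclerc→Lot A ($138), Petrov→Lot D ($148), Tanaka→Lot C ($166) — total 174+137+138+148+166 = $763.
Row-greedy (each collector in turn takes its best remaining lot) gives $666, worse by 97.

Maximum total: $763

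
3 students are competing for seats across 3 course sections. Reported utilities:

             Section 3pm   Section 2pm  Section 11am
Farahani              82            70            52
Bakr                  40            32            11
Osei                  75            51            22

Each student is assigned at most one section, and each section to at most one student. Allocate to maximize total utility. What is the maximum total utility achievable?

Maximum total: 159 points

Optimal: Farahani→Section 11am (52 points), Bakr→Section 2pm (32 points), Osei→Section 3pm (75 points) — total 52+32+75 = 159 points.
Column-greedy (each section in turn goes to its best remaining student) gives 144 points, worse by 15.
Swapping Osei↔Bakr (Osei→Section 2pm 51 points, Bakr→Section 3pm 40 points) loses 16.
No other one-to-one assignment exceeds 159 points.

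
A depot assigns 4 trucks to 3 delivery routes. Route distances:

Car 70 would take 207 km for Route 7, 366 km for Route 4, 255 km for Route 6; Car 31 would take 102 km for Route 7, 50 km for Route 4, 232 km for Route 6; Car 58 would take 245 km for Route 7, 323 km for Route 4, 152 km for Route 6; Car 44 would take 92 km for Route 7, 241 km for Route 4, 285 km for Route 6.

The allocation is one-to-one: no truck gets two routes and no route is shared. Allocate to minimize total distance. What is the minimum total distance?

Optimal: Car 44→Route 7 (92 km), Car 31→Route 4 (50 km), Car 58→Route 6 (152 km) — total 92+50+152 = 294 km.
Row-greedy (each truck in turn takes its cheapest remaining route) gives 409 km, worse by 115.

Minimum total: 294 km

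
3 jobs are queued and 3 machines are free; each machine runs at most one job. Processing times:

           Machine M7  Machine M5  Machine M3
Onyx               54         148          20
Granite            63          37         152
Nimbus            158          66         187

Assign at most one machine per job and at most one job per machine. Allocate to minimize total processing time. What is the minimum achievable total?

This is the linear assignment problem.
Optimal: Onyx→Machine M3 (20 min), Granite→Machine M7 (63 min), Nimbus→Machine M5 (66 min) — total 20+63+66 = 149 min.
Row-greedy (each job in turn takes its cheapest remaining machine) gives 215 min, worse by 66.
Next-best assignment: Onyx→Machine M3, Granite→Machine M5, Nimbus→Machine M7 = 215 min.

Minimum total: 149 min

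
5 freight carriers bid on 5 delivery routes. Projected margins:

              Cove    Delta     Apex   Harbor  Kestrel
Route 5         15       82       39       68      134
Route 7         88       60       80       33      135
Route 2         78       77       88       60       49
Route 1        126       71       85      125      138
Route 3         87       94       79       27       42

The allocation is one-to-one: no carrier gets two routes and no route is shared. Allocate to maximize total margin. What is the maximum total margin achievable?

Max total: $529k

Optimal: Cove→Route 7 ($88k), Delta→Route 3 ($94k), Apex→Route 2 ($88k), Harbor→Route 1 ($125k), Kestrel→Route 5 ($134k) — total 88+94+88+125+134 = $529k.
Row-greedy (each carrier in turn takes its best remaining route) gives $511k, worse by 18.
Next-best assignment: Cove→Route 3, Delta→Route 5, Apex→Route 2, Harbor→Route 1, Kestrel→Route 7 = $517k.
Swapping Kestrel↔Delta (Kestrel→Route 3 $42k, Delta→Route 5 $82k) loses 104.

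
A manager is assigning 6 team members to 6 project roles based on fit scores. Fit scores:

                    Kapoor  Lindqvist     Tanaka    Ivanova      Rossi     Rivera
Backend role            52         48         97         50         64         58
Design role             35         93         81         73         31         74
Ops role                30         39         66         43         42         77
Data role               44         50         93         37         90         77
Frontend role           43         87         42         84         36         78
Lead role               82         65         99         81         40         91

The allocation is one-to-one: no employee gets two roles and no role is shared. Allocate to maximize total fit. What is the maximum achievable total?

This is the linear assignment problem.
Optimal: Kapoor→Lead role (82 pts), Lindqvist→Design role (93 pts), Tanaka→Backend role (97 pts), Ivanova→Frontend role (84 pts), Rossi→Data role (90 pts), Rivera→Ops role (77 pts) — total 82+93+97+84+90+77 = 523 pts.
Max-entry greedy (repeatedly take the single best remaining cell) gives 495 pts, worse by 28.

Max total: 523 pts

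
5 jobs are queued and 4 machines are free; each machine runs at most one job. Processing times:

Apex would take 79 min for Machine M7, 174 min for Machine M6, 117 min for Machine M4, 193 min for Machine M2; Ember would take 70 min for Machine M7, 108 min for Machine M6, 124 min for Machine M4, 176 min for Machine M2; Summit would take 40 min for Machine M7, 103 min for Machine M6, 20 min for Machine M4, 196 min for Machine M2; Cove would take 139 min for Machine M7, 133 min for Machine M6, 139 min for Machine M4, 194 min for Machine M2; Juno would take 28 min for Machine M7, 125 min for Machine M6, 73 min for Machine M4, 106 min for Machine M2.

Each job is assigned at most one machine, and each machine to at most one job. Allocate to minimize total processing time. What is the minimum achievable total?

Min total: 313 min

This is a one-to-one assignment (minimum-cost bipartite matching).
Optimal: Apex→Machine M7 (79 min), Ember→Machine M6 (108 min), Summit→Machine M4 (20 min), Juno→Machine M2 (106 min) — total 79+108+20+106 = 313 min.
Min-entry greedy (repeatedly take the single cheapest remaining cell) gives 349 min, worse by 36.
Swapping Ember↔Summit (Ember→Machine M4 124 min, Summit→Machine M6 103 min) adds 99.
Every other assignment is strictly worse.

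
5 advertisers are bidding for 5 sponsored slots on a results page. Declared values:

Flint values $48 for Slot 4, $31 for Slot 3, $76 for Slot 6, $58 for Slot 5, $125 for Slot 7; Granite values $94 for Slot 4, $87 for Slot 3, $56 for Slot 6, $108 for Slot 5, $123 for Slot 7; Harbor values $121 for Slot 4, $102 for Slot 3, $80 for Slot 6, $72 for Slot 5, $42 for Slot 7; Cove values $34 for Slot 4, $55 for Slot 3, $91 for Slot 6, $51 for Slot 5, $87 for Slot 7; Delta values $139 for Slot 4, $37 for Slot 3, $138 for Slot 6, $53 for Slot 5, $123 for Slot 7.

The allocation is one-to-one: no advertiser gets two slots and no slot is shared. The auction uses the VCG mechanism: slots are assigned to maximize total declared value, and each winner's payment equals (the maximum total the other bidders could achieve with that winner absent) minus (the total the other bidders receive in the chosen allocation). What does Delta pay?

Efficient allocation: Flint→Slot 7 ($125), Granite→Slot 5 ($108), Harbor→Slot 3 ($102), Cove→Slot 6 ($91), Delta→Slot 4 ($139); total welfare W = $565.
Delta receives Slot 4 at value $139, so the others get W − 139 = $426.
Without Delta: best allocation of the remaining 4 bidders over all 5 slots is Flint→Slot 7 ($125), Granite→Slot 5 ($108), Harbor→Slot 4 ($121), Cove→Slot 6 ($91), total $445.
VCG payment = (others' best without Delta) − (others' welfare with Delta) = 445 − 426 = $19.

Delta pays $19.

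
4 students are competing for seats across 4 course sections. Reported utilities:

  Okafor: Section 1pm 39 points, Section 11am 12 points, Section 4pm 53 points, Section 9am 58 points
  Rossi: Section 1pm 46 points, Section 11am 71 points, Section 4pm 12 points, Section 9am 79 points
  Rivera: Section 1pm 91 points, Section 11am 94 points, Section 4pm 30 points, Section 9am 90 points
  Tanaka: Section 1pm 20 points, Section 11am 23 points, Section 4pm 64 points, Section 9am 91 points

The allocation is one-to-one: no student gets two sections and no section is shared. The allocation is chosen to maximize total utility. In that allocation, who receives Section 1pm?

Rivera receives Section 1pm.

This is a one-to-one assignment (maximum-weight bipartite matching).
Optimal: Okafor→Section 4pm (53 points), Rossi→Section 11am (71 points), Rivera→Section 1pm (91 points), Tanaka→Section 9am (91 points) — total 53+71+91+91 = 306 points.
Max-entry greedy (repeatedly take the single best remaining cell) gives 284 points, worse by 22.
Every other assignment is strictly worse.
Rivera's own top section is Section 11am (94 points), but forcing Rivera→Section 11am and reassigning the rest optimally gives only 284 points — worse by 22.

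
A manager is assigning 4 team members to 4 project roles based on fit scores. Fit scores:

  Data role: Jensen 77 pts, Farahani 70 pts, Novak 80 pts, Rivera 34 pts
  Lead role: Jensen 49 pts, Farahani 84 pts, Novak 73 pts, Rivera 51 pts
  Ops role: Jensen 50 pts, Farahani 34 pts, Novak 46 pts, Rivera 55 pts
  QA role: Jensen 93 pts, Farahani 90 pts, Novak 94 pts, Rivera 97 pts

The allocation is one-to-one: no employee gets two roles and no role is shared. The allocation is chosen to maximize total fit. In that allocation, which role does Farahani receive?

Farahani receives Lead role.

Treat this as an assignment problem: match each employee to one role.
Optimal: Jensen→QA role (93 pts), Farahani→Lead role (84 pts), Novak→Data role (80 pts), Rivera→Ops role (55 pts) — total 93+84+80+55 = 312 pts.
Max-entry greedy (repeatedly take the single best remaining cell) gives 311 pts, worse by 1.
Next-best assignment: Jensen→Ops role, Farahani→Lead role, Novak→Data role, Rivera→QA role = 311 pts.
Every other assignment is strictly worse.
Farahani's own top role is QA role (90 pts), but forcing Farahani→QA role and reassigning the rest optimally gives only 295 pts — worse by 17.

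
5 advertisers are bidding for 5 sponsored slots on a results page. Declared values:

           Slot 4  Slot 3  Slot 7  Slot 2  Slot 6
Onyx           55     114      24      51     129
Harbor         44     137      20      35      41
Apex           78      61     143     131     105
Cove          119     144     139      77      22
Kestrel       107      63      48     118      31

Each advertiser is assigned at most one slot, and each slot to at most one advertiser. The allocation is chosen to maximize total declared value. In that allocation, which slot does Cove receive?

Optimal: Onyx→Slot 6 ($129), Harbor→Slot 3 ($137), Apex→Slot 7 ($143), Cove→Slot 4 ($119), Kestrel→Slot 2 ($118) — total 129+137+143+119+118 = $646.
Max-entry greedy (repeatedly take the single best remaining cell) gives $578, worse by 68.
Next-best assignment: Onyx→Slot 6, Harbor→Slot 3, Apex→Slot 2, Cove→Slot 7, Kestrel→Slot 4 = $643.
Cove's own top slot is Slot 3 ($144), but forcing Cove→Slot 3 and reassigning the rest optimally gives only $578 — worse by 68.

Cove receives Slot 4.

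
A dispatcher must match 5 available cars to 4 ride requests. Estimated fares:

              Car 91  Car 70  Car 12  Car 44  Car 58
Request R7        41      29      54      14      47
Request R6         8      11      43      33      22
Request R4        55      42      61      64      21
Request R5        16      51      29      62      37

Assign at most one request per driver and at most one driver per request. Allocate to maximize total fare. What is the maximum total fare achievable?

Optimal: Car 58→Request R7 ($47), Car 12→Request R6 ($43), Car 91→Request R4 ($55), Car 44→Request R5 ($62) — total 47+43+55+62 = $207.
Column-greedy (each request in turn goes to its best remaining driver) gives $193, worse by 14.
Next-best assignment: Car 58→Request R7, Car 12→Request R6, Car 44→Request R4, Car 70→Request R5 = $205.
No other one-to-one assignment exceeds $207.

Maximum total: $207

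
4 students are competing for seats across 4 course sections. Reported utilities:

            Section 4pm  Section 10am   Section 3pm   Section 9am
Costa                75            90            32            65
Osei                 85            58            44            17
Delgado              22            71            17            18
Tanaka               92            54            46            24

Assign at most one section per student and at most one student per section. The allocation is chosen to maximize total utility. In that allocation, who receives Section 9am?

Costa receives Section 9am.

Optimal: Costa→Section 9am (65 points), Osei→Section 3pm (44 points), Delgado→Section 10am (71 points), Tanaka→Section 4pm (92 points) — total 65+44+71+92 = 272 points.
Column-greedy (each section in turn goes to its best remaining student) gives 244 points, worse by 28.
Next-best assignment: Costa→Section 9am, Osei→Section 4pm, Delgado→Section 10am, Tanaka→Section 3pm = 267 points.
Checked against all permutations: 272 points is optimal.
Costa's own top section is Section 10am (90 points), but forcing Costa→Section 10am and reassigning the rest optimally gives only 244 points — worse by 28.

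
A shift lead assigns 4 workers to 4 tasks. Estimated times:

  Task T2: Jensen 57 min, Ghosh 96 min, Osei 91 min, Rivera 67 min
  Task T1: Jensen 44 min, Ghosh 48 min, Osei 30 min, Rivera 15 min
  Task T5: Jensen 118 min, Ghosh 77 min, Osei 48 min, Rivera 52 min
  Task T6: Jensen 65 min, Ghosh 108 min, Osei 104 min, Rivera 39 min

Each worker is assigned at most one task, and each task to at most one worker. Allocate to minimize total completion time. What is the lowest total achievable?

Minimum total: 192 min

Optimal: Jensen→Task T2 (57 min), Ghosh→Task T1 (48 min), Osei→Task T5 (48 min), Rivera→Task T6 (39 min) — total 57+48+48+39 = 192 min.
Next-best assignment: Jensen→Task T2, Ghosh→Task T5, Osei→Task T1, Rivera→Task T6 = 203 min.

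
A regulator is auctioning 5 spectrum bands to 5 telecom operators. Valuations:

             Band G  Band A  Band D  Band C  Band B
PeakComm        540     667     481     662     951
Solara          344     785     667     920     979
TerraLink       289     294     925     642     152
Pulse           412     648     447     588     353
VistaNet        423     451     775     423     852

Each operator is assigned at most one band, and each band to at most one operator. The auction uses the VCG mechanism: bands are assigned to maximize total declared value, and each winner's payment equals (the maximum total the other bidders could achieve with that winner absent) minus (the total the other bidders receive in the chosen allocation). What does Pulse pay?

Efficient allocation: PeakComm→Band G ($540M), Solara→Band C ($920M), TerraLink→Band D ($925M), Pulse→Band A ($648M), VistaNet→Band B ($852M); total welfare W = $3885M.
Pulse receives Band A at value $648M, so the others get W − 648 = $3237M.
Without Pulse: best allocation of the remaining 4 bidders over all 5 bands is PeakComm→Band A ($667M), Solara→Band C ($920M), TerraLink→Band D ($925M), VistaNet→Band B ($852M), total $3364M.
VCG payment = (others' best without Pulse) − (others' welfare with Pulse) = 3364 − 3237 = $127M.

Pulse pays $127M.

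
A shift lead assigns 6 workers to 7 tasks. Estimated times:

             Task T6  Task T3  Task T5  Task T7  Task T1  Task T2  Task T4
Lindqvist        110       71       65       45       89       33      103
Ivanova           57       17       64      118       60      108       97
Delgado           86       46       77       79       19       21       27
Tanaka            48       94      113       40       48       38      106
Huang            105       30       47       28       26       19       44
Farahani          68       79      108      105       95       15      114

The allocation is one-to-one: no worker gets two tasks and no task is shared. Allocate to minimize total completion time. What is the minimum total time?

Minimum total: 178 min

Optimal: Lindqvist→Task T7 (45 min), Ivanova→Task T3 (17 min), Delgado→Task T4 (27 min), Tanaka→Task T6 (48 min), Huang→Task T1 (26 min), Farahani→Task T2 (15 min) — total 45+17+27+48+26+15 = 178 min.
Min-entry greedy (repeatedly take the single cheapest remaining cell) gives 192 min, worse by 14.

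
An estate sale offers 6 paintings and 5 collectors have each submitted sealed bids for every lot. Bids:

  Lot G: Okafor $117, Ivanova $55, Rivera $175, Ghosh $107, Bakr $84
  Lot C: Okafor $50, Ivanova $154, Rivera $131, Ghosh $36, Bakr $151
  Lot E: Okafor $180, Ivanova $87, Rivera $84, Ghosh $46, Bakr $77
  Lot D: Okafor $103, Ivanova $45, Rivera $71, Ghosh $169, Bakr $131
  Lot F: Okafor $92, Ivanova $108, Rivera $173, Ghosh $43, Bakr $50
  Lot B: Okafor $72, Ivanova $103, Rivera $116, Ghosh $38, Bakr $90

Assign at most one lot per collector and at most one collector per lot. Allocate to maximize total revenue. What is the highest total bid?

Treat this as an assignment problem: match each collector to one lot.
Optimal: Okafor→Lot E ($180), Ivanova→Lot F ($108), Rivera→Lot G ($175), Ghosh→Lot D ($169), Bakr→Lot C ($151) — total 180+108+175+169+151 = $783.
Row-greedy (each collector in turn takes its best remaining lot) gives $768, worse by 15.

Max total: $783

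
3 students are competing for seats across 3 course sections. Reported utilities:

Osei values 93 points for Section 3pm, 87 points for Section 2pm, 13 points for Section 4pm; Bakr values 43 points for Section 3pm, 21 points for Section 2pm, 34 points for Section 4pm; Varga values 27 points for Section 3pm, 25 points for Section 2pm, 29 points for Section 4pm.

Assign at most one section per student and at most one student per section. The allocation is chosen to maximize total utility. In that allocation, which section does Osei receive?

This is a one-to-one assignment (maximum-weight bipartite matching).
Optimal: Osei→Section 2pm (87 points), Bakr→Section 3pm (43 points), Varga→Section 4pm (29 points) — total 87+43+29 = 159 points.
Row-greedy (each student in turn takes its best remaining section) gives 152 points, worse by 7.
Next-best assignment: Osei→Section 3pm, Bakr→Section 4pm, Varga→Section 2pm = 152 points.
Every other assignment is strictly worse.
Osei's own top section is Section 3pm (93 points), but forcing Osei→Section 3pm and reassigning the rest optimally gives only 152 points — worse by 7.

Osei receives Section 2pm.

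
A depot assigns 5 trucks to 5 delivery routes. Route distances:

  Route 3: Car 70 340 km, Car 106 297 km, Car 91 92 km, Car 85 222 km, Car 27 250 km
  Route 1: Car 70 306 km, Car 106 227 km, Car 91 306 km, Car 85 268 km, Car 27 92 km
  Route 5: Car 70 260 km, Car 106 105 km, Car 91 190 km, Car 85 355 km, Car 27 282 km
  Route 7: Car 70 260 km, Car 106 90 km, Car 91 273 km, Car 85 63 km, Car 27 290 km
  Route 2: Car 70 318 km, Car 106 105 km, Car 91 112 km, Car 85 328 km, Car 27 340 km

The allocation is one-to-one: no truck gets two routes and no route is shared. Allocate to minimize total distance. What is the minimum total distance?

Optimal: Car 70→Route 5 (260 km), Car 106→Route 2 (105 km), Car 91→Route 3 (92 km), Car 85→Route 7 (63 km), Car 27→Route 1 (92 km) — total 260+105+92+63+92 = 612 km.
Next-best assignment: Car 70→Route 2, Car 106→Route 5, Car 91→Route 3, Car 85→Route 7, Car 27→Route 1 = 670 km.
Every other assignment is strictly worse.

Min total: 612 km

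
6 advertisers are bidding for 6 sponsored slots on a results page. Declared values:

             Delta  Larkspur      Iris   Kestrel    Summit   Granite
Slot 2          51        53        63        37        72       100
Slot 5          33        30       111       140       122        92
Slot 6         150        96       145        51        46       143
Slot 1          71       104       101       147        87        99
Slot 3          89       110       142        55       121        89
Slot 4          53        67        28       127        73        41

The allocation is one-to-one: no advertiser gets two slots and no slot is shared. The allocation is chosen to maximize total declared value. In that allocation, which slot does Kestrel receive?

Kestrel receives Slot 4.

Optimal: Delta→Slot 6 ($150), Larkspur→Slot 1 ($104), Iris→Slot 3 ($142), Kestrel→Slot 4 ($127), Summit→Slot 5 ($122), Granite→Slot 2 ($100) — total 150+104+142+127+122+100 = $745.
Row-greedy (each advertiser in turn takes its best remaining slot) gives $691, worse by 54.
Next-best assignment: Delta→Slot 6, Larkspur→Slot 4, Iris→Slot 3, Kestrel→Slot 1, Summit→Slot 5, Granite→Slot 2 = $728.
Swapping Kestrel↔Larkspur (Kestrel→Slot 1 $147, Larkspur→Slot 4 $67) loses 17.
Checked against all permutations: $745 is optimal.
Kestrel's own top slot is Slot 1 ($147), but forcing Kestrel→Slot 1 and reassigning the rest optimally gives only $728 — worse by 17.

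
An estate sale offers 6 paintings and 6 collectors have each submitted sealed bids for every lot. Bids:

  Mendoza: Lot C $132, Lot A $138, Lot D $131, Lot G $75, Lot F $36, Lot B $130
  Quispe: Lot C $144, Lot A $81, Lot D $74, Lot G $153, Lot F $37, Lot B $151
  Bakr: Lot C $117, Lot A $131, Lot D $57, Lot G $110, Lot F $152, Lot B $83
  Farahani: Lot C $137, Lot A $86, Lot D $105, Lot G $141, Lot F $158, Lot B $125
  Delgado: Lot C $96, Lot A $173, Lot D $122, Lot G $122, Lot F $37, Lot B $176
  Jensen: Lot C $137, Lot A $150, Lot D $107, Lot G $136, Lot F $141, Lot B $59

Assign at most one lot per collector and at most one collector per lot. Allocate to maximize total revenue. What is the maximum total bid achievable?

Maximum total: $899

Optimal: Mendoza→Lot D ($131), Quispe→Lot G ($153), Bakr→Lot F ($152), Farahani→Lot C ($137), Delgado→Lot B ($176), Jensen→Lot A ($150) — total 131+153+152+137+176+150 = $899.
Row-greedy (each collector in turn takes its best remaining lot) gives $863, worse by 36.
Next-best assignment: Mendoza→Lot D, Quispe→Lot C, Bakr→Lot F, Farahani→Lot G, Delgado→Lot B, Jensen→Lot A = $894.
Swapping Jensen↔Bakr (Jensen→Lot F $141, Bakr→Lot A $131) loses 30.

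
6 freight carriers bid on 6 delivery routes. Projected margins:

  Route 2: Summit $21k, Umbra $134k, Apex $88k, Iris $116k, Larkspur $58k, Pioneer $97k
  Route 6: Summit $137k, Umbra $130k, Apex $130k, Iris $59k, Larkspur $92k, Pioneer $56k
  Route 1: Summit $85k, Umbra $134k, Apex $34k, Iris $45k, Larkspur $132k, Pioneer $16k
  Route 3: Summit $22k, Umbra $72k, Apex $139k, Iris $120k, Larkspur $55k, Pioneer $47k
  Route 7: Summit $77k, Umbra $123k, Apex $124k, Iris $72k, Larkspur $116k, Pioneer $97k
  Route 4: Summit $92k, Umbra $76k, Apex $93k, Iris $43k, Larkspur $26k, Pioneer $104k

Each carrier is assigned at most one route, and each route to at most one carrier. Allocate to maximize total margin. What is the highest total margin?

Treat this as an assignment problem: match each carrier to one route.
Optimal: Summit→Route 6 ($137k), Umbra→Route 2 ($134k), Apex→Route 7 ($124k), Iris→Route 3 ($120k), Larkspur→Route 1 ($132k), Pioneer→Route 4 ($104k) — total 137+134+124+120+132+104 = $751k.
Swapping Pioneer↔Iris (Pioneer→Route 3 $47k, Iris→Route 4 $43k) loses 134.
Checked against all permutations: $751k is optimal.

Maximum total: $751k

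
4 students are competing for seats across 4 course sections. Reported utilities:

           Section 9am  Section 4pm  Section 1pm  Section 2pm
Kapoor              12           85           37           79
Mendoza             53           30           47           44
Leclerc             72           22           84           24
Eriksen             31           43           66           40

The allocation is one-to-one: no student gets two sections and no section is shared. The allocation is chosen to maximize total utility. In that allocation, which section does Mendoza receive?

Mendoza receives Section 2pm.

This is the linear assignment problem.
Optimal: Kapoor→Section 4pm (85 points), Mendoza→Section 2pm (44 points), Leclerc→Section 9am (72 points), Eriksen→Section 1pm (66 points) — total 85+44+72+66 = 267 points.
Row-greedy (each student in turn takes its best remaining section) gives 262 points, worse by 5.
Checked against all permutations: 267 points is optimal.
Mendoza's own top section is Section 9am (53 points), but forcing Mendoza→Section 9am and reassigning the rest optimally gives only 262 points — worse by 5.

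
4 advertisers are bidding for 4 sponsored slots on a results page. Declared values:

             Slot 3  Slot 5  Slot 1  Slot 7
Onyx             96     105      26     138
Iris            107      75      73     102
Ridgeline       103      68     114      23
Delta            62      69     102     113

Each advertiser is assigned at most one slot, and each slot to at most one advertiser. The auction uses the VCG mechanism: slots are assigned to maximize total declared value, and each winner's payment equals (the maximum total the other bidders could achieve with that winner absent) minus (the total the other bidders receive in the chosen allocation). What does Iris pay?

Efficient allocation: Onyx→Slot 5 ($105), Iris→Slot 3 ($107), Ridgeline→Slot 1 ($114), Delta→Slot 7 ($113); total welfare W = $439.
Iris receives Slot 3 at value $107, so the others get W − 107 = $332.
Without Iris: best allocation of the remaining 3 bidders over all 4 slots is Onyx→Slot 7 ($138), Ridgeline→Slot 3 ($103), Delta→Slot 1 ($102), total $343.
VCG payment = (others' best without Iris) − (others' welfare with Iris) = 343 − 332 = $11.

Iris pays $11.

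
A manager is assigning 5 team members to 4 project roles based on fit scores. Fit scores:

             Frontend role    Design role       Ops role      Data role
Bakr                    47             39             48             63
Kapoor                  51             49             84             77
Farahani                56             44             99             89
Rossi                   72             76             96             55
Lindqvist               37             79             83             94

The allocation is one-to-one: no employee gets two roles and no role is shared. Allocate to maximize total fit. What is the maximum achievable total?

This is the linear assignment problem.
Optimal: Rossi→Frontend role (72 pts), Lindqvist→Design role (79 pts), Farahani→Ops role (99 pts), Kapoor→Data role (77 pts) — total 72+79+99+77 = 327 pts.
Row-greedy (each employee in turn takes its best remaining role) gives 279 pts, worse by 48.
Next-best assignment: Rossi→Frontend role, Lindqvist→Design role, Kapoor→Ops role, Farahani→Data role = 324 pts.

Maximum total: 327 pts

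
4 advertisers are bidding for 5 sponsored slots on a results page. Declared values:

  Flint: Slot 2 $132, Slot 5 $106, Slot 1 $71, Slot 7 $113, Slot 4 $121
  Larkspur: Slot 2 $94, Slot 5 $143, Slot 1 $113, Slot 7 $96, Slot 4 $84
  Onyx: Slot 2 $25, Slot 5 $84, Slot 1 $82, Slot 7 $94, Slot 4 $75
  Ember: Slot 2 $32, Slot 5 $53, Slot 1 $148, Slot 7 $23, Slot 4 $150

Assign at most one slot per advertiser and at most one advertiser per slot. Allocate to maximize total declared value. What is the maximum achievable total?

Optimal: Flint→Slot 2 ($132), Larkspur→Slot 5 ($143), Onyx→Slot 7 ($94), Ember→Slot 4 ($150) — total 132+143+94+150 = $519.
Column-greedy (each slot in turn goes to its best remaining advertiser) gives $517, worse by 2.
Next-best assignment: Flint→Slot 2, Larkspur→Slot 5, Onyx→Slot 7, Ember→Slot 1 = $517.

Maximum total: $519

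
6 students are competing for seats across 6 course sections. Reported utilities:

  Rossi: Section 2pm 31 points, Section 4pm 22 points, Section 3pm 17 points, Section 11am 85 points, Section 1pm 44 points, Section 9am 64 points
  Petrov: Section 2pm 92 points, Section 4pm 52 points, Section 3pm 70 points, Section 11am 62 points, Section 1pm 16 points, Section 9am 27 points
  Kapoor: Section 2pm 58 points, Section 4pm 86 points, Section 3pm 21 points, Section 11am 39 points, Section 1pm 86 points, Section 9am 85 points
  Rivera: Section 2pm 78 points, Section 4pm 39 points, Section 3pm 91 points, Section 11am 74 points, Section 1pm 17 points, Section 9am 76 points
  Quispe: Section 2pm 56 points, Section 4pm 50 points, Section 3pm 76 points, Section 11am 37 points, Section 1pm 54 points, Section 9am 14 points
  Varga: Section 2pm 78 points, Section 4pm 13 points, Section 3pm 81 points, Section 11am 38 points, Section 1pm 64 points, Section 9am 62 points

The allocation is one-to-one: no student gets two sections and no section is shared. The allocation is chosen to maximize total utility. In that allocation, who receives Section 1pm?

This is the linear assignment problem.
Optimal: Rossi→Section 11am (85 points), Petrov→Section 2pm (92 points), Kapoor→Section 4pm (86 points), Rivera→Section 9am (76 points), Quispe→Section 3pm (76 points), Varga→Section 1pm (64 points) — total 85+92+86+76+76+64 = 479 points.
Every other assignment is strictly worse.
Varga's own top section is Section 3pm (81 points), but forcing Varga→Section 3pm and reassigning the rest optimally gives only 474 points — worse by 5.

Varga receives Section 1pm.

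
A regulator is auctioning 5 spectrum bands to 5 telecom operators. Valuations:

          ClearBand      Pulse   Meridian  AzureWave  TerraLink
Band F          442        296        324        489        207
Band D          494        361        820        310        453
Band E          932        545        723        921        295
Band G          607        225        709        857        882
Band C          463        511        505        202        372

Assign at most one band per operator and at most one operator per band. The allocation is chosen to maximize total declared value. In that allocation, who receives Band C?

Treat this as an assignment problem: match each operator to one band.
Optimal: ClearBand→Band E ($932M), Pulse→Band C ($511M), Meridian→Band D ($820M), AzureWave→Band F ($489M), TerraLink→Band G ($882M) — total 932+511+820+489+882 = $3634M.
Row-greedy (each operator in turn takes its best remaining band) gives $3327M, worse by 307.
Checked against all permutations: $3634M is optimal.
Pulse's own top band is Band E ($545M), but forcing Pulse→Band E and reassigning the rest optimally gives only $3199M — worse by 435.

Pulse receives Band C.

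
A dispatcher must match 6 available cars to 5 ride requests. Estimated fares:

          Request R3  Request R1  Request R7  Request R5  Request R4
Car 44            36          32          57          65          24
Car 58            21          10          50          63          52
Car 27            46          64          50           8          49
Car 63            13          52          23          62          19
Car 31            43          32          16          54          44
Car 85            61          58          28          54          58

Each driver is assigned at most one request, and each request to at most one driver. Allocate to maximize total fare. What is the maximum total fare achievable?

Max total: $296

Optimal: Car 85→Request R3 ($61), Car 27→Request R1 ($64), Car 44→Request R7 ($57), Car 63→Request R5 ($62), Car 58→Request R4 ($52) — total 61+64+57+62+52 = $296.
Column-greedy (each request in turn goes to its best remaining driver) gives $289, worse by 7.
Next-best assignment: Car 85→Request R3, Car 27→Request R1, Car 44→Request R7, Car 58→Request R5, Car 31→Request R4 = $289.
Swapping Car 27↔Car 63 (Car 27→Request R5 $8, Car 63→Request R1 $52) loses 66.
No other one-to-one assignment exceeds $296.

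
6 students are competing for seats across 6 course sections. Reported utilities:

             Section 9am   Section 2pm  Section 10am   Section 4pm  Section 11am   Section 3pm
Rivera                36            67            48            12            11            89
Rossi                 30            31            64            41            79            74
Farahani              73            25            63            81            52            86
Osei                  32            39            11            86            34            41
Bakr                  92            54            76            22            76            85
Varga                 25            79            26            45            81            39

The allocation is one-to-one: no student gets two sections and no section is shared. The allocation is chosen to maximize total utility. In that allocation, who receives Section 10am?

Optimal: Rivera→Section 3pm (89 points), Rossi→Section 11am (79 points), Farahani→Section 10am (63 points), Osei→Section 4pm (86 points), Bakr→Section 9am (92 points), Varga→Section 2pm (79 points) — total 89+79+63+86+92+79 = 488 points.
Swapping Farahani↔Varga (Farahani→Section 2pm 25 points, Varga→Section 10am 26 points) loses 91.
Every other assignment is strictly worse.
Farahani's own top section is Section 3pm (86 points), but forcing Farahani→Section 3pm and reassigning the rest optimally gives only 476 points — worse by 12.

Farahani receives Section 10am.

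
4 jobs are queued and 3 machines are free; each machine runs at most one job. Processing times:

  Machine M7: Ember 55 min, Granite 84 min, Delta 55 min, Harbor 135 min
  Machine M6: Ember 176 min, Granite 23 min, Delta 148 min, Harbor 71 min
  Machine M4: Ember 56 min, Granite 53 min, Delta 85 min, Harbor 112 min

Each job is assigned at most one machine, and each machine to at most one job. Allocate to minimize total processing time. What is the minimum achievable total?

Min total: 134 min

Optimal: Delta→Machine M7 (55 min), Granite→Machine M6 (23 min), Ember→Machine M4 (56 min) — total 55+23+56 = 134 min.
Min-entry greedy (repeatedly take the single cheapest remaining cell) gives 163 min, worse by 29.
Swapping Delta↔Ember (Delta→Machine M4 85 min, Ember→Machine M7 55 min) adds 29.
No other one-to-one assignment undercuts 134 min.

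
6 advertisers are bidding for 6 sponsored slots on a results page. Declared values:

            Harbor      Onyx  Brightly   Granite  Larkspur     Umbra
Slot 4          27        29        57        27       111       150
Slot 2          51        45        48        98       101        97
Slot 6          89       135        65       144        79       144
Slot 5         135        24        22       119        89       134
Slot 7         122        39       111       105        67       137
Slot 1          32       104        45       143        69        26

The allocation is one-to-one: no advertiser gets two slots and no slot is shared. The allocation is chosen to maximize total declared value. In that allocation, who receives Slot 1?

Optimal: Harbor→Slot 5 ($135), Onyx→Slot 6 ($135), Brightly→Slot 7 ($111), Granite→Slot 1 ($143), Larkspur→Slot 2 ($101), Umbra→Slot 4 ($150) — total 135+135+111+143+101+150 = $775.
Max-entry greedy (repeatedly take the single best remaining cell) gives $745, worse by 30.
Next-best assignment: Harbor→Slot 5, Onyx→Slot 1, Brightly→Slot 7, Granite→Slot 6, Larkspur→Slot 2, Umbra→Slot 4 = $745.
Granite's own top slot is Slot 6 ($144), but forcing Granite→Slot 6 and reassigning the rest optimally gives only $745 — worse by 30.

Granite receives Slot 1.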